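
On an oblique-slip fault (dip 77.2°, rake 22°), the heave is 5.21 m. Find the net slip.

62.8 m

dip-slip = heave / cos(dip) = 5.21 / cos(77.2°) = 23.52 m
net slip = dip-slip / sin(rake) = 23.52 / sin(22°) = 62.8 m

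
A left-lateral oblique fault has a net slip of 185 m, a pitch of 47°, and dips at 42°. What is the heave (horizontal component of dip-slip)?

dip-slip = net slip × sin(rake) = 185 m × sin(47°) = 135.3 m
heave = dip-slip × cos(dip) = 135.3 × cos(42°) = 101 m

101 m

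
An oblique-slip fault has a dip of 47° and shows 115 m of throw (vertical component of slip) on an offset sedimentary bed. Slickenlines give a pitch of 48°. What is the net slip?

212 m

dip-slip = throw / sin(dip) = 115 / sin(47°) = 157.2 m
net slip = dip-slip / sin(rake) = 157.2 / sin(48°) = 212 m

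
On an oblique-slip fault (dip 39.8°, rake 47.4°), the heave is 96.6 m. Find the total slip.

dip-slip = heave / cos(dip) = 96.6 / cos(39.8°) = 125.7 m
net slip = dip-slip / sin(rake) = 125.7 / sin(47.4°) = 171 m

171 m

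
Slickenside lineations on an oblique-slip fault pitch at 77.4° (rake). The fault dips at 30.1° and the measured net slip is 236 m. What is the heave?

199 m

dip-slip = net slip × sin(rake) = 236 m × sin(77.4°) = 230.3 m
heave = dip-slip × cos(dip) = 230.3 × cos(30.1°) = 199 m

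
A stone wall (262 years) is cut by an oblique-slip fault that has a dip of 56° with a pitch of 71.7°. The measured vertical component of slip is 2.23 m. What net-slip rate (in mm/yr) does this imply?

dip-slip = throw / sin(dip) = 2.23 / sin(56°) = 2.690 m
net slip = dip-slip / sin(rake) = 2.690 / sin(71.7°) = 2.833 m
rate = 2.833 m / 262 years = 0.0108 m/yr = 10.8 mm/yr

10.8 mm/yr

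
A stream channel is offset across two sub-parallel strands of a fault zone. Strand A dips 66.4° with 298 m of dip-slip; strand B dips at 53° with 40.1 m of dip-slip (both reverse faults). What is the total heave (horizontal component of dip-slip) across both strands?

143 m

heave_A = 298 × cos(66.4°) = 119.3 m
heave_B = 40.1 × cos(53°) = 24.13 m
total = 119.3 + 24.13 = 143 m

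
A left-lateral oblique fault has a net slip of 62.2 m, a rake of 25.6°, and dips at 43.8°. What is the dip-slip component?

26.9 m

dip-slip = net slip × sin(rake) = 62.2 m × sin(25.6°) = 26.9 m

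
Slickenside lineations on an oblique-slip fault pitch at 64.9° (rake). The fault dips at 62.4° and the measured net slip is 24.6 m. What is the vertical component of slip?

dip-slip = net slip × sin(rake) = 24.6 m × sin(64.9°) = 22.28 m
throw = dip-slip × sin(dip) = 22.28 × sin(62.4°) = 19.7 m

19.7 m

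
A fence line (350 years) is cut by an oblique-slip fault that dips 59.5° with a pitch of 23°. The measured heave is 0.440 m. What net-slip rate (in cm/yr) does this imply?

0.634 cm/yr

dip-slip = heave / cos(dip) = 0.440 / cos(59.5°) = 0.8669 m
net slip = dip-slip / sin(rake) = 0.8669 / sin(23°) = 2.219 m
rate = 2.219 m / 350 years = 0.00634 m/yr = 0.634 cm/yr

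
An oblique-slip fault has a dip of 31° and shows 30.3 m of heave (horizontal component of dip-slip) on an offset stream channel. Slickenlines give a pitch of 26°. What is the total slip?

80.6 m

dip-slip = heave / cos(dip) = 30.3 / cos(31°) = 35.35 m
net slip = dip-slip / sin(rake) = 35.35 / sin(26°) = 80.6 m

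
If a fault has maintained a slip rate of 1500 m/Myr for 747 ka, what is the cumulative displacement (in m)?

slip = rate × time = 1500 m/Myr × 747 ka = 1120 m

1120 m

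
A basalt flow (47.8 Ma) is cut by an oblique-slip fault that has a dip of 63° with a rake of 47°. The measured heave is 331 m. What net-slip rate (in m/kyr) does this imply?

0.0209 m/kyr

dip-slip = heave / cos(dip) = 331 / cos(63°) = 729.1 m
net slip = dip-slip / sin(rake) = 729.1 / sin(47°) = 996.9 m
rate = 996.9 m / 47.8 Ma = 0.0000209 m/yr = 0.0209 m/kyr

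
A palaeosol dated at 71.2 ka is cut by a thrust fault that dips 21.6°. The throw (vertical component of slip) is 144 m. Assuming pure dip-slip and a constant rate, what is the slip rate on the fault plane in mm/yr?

5.49 mm/yr

dip-slip = throw / sin(dip) = 144 m / sin(21.6°) = 391.2 m
rate = 391.2 m / 71.2 ka = 0.00549 m/yr = 5.49 mm/yr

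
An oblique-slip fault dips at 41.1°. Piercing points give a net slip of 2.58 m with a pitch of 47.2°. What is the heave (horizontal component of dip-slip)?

dip-slip = net slip × sin(rake) = 2.58 m × sin(47.2°) = 1.893 m
heave = dip-slip × cos(dip) = 1.893 × cos(41.1°) = 1.43 m

1.43 m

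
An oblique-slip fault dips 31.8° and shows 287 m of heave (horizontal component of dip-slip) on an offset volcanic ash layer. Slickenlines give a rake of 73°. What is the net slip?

dip-slip = heave / cos(dip) = 287 / cos(31.8°) = 337.7 m
net slip = dip-slip / sin(rake) = 337.7 / sin(73°) = 353 m

353 m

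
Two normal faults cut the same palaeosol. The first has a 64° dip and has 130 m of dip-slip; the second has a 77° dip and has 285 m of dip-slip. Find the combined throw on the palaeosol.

throw_A = 130 × sin(64°) = 116.8 m
throw_B = 285 × sin(77°) = 277.7 m
total = 116.8 + 277.7 = 395 m

395 m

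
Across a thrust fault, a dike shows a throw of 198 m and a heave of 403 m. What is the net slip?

449 m

net slip = √(throw² + heave²) = √(198² + 403²) = 449 m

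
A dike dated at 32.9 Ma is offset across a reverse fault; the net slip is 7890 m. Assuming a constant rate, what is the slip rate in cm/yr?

rate = 7890 m / 32.9 Ma = 0.000240 m/yr = 0.0240 cm/yr

0.0240 cm/yr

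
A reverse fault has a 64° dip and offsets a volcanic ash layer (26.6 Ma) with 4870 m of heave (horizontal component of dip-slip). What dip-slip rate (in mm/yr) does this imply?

dip-slip = heave / cos(dip) = 4870 m / cos(64°) = 11110 m
rate = 11110 m / 26.6 Ma = 0.000418 m/yr = 0.418 mm/yr

0.418 mm/yr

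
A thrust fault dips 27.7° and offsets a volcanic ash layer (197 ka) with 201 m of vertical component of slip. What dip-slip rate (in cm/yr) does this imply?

0.219 cm/yr

dip-slip = throw / sin(dip) = 201 m / sin(27.7°) = 432.4 m
rate = 432.4 m / 197 ka = 0.00219 m/yr = 0.219 cm/yr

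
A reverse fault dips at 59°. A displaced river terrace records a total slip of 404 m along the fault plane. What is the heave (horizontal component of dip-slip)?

heave = dip-slip × cos(dip) = 404 m × cos(59°) = 208 m

208 m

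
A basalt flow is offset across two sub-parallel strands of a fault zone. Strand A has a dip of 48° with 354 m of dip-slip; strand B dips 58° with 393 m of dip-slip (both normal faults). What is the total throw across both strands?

throw_A = 354 × sin(48°) = 263.1 m
throw_B = 393 × sin(58°) = 333.3 m
total = 263.1 + 333.3 = 596 m

596 m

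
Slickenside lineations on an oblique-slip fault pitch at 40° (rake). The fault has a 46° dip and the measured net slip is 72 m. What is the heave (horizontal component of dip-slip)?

dip-slip = net slip × sin(rake) = 72 m × sin(40°) = 46.28 m
heave = dip-slip × cos(dip) = 46.28 × cos(46°) = 32.1 m

32.1 m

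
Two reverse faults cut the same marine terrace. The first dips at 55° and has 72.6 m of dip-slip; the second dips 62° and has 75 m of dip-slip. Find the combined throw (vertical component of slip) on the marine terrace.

126 m

throw_A = 72.6 × sin(55°) = 59.47 m
throw_B = 75 × sin(62°) = 66.22 m
total = 59.47 + 66.22 = 126 m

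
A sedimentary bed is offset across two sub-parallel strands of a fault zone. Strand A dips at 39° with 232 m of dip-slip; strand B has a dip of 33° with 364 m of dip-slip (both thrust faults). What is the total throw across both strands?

throw_A = 232 × sin(39°) = 146 m
throw_B = 364 × sin(33°) = 198.2 m
total = 146 + 198.2 = 344 m

344 m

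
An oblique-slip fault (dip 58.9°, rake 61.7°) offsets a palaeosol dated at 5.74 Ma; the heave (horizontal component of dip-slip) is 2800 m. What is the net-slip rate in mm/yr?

1.07 mm/yr

dip-slip = heave / cos(dip) = 2800 / cos(58.9°) = 5421 m
net slip = dip-slip / sin(rake) = 5421 / sin(61.7°) = 6157 m
rate = 6157 m / 5.74 Ma = 0.00107 m/yr = 1.07 mm/yr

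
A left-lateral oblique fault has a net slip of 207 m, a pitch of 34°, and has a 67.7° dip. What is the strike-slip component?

strike-slip = net slip × cos(rake) = 207 m × cos(34°) = 172 m

172 m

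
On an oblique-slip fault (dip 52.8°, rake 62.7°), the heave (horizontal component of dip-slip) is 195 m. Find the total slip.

dip-slip = heave / cos(dip) = 195 / cos(52.8°) = 322.5 m
net slip = dip-slip / sin(rake) = 322.5 / sin(62.7°) = 363 m

363 m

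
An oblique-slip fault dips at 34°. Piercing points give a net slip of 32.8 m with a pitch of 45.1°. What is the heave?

dip-slip = net slip × sin(rake) = 32.8 m × sin(45.1°) = 23.23 m
heave = dip-slip × cos(dip) = 23.23 × cos(34°) = 19.3 m

19.3 m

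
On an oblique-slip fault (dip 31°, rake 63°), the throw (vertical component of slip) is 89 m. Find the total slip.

194 m

dip-slip = throw / sin(dip) = 89 / sin(31°) = 172.8 m
net slip = dip-slip / sin(rake) = 172.8 / sin(63°) = 194 m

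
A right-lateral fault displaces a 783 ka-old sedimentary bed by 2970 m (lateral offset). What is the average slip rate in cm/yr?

0.379 cm/yr

rate = 2970 m / 783 ka = 0.00379 m/yr = 0.379 cm/yr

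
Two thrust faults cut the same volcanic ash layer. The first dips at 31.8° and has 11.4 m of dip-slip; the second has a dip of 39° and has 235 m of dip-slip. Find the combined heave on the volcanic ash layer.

192 m

heave_A = 11.4 × cos(31.8°) = 9.689 m
heave_B = 235 × cos(39°) = 182.6 m
total = 9.689 + 182.6 = 192 m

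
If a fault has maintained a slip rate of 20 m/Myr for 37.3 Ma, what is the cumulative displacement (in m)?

slip = rate × time = 20 m/Myr × 37.3 Ma = 746 m

746 m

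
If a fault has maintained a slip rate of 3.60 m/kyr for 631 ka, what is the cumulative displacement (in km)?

2.27 km

slip = rate × time = 3.60 m/kyr × 631 ka = 2270 m = 2.27 km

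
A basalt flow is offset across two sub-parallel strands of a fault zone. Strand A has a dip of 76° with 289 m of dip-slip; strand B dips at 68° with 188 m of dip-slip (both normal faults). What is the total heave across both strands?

140 m

heave_A = 289 × cos(76°) = 69.92 m
heave_B = 188 × cos(68°) = 70.43 m
total = 69.92 + 70.43 = 140 m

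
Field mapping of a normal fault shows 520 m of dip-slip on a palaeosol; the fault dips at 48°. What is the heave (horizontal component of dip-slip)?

heave = dip-slip × cos(dip) = 520 m × cos(48°) = 348 m

348 m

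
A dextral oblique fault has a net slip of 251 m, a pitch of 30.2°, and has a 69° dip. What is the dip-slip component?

dip-slip = net slip × sin(rake) = 251 m × sin(30.2°) = 126 m

126 m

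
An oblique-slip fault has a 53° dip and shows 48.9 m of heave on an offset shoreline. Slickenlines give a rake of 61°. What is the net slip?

dip-slip = heave / cos(dip) = 48.9 / cos(53°) = 81.25 m
net slip = dip-slip / sin(rake) = 81.25 / sin(61°) = 92.9 m

92.9 m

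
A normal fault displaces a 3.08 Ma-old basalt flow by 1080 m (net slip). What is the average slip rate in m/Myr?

351 m/Myr

rate = 1080 m / 3.08 Ma = 0.000351 m/yr = 351 m/Myr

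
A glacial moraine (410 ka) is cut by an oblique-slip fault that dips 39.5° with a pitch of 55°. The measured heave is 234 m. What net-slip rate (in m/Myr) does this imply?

903 m/Myr

dip-slip = heave / cos(dip) = 234 / cos(39.5°) = 303.3 m
net slip = dip-slip / sin(rake) = 303.3 / sin(55°) = 370.2 m
rate = 370.2 m / 410 ka = 0.000903 m/yr = 903 m/Myr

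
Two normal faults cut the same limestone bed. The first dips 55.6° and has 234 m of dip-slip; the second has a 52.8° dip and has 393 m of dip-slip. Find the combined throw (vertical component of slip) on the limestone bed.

506 m

throw_A = 234 × sin(55.6°) = 193.1 m
throw_B = 393 × sin(52.8°) = 313 m
total = 193.1 + 313 = 506 m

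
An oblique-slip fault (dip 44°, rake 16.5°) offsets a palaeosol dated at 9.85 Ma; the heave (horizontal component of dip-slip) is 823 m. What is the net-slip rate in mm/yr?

dip-slip = heave / cos(dip) = 823 / cos(44°) = 1144 m
net slip = dip-slip / sin(rake) = 1144 / sin(16.5°) = 4028 m
rate = 4028 m / 9.85 Ma = 0.000409 m/yr = 0.409 mm/yr

0.409 mm/yr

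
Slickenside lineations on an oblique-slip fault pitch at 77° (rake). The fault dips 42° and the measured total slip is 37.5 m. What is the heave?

dip-slip = net slip × sin(rake) = 37.5 m × sin(77°) = 36.54 m
heave = dip-slip × cos(dip) = 36.54 × cos(42°) = 27.2 m

27.2 m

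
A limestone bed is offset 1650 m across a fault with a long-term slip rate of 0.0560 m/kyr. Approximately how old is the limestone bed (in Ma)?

age = offset / rate = 1650 m / (0.0560 m/kyr) = 2.95e+07 yr = 29.5 Ma

29.5 Ma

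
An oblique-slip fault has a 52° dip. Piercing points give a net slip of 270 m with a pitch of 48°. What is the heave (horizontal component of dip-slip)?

124 m

dip-slip = net slip × sin(rake) = 270 m × sin(48°) = 200.6 m
heave = dip-slip × cos(dip) = 200.6 × cos(52°) = 124 m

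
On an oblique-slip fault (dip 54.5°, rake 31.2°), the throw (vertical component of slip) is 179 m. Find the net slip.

dip-slip = throw / sin(dip) = 179 / sin(54.5°) = 219.9 m
net slip = dip-slip / sin(rake) = 219.9 / sin(31.2°) = 424 m

424 m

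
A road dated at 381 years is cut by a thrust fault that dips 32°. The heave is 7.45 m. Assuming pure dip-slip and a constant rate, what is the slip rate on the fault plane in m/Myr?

dip-slip = heave / cos(dip) = 7.45 m / cos(32°) = 8.785 m
rate = 8.785 m / 381 years = 0.0231 m/yr = 23100 m/Myr

23100 m/Myr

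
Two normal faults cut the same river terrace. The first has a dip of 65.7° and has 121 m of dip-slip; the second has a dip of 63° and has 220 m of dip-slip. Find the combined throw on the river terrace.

throw_A = 121 × sin(65.7°) = 110.3 m
throw_B = 220 × sin(63°) = 196 m
total = 110.3 + 196 = 306 m

306 m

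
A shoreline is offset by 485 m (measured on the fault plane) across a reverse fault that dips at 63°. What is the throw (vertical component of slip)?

throw = dip-slip × sin(dip) = 485 m × sin(63°) = 432 m

432 m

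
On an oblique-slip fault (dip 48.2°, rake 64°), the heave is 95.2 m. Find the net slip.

159 m

dip-slip = heave / cos(dip) = 95.2 / cos(48.2°) = 142.8 m
net slip = dip-slip / sin(rake) = 142.8 / sin(64°) = 159 m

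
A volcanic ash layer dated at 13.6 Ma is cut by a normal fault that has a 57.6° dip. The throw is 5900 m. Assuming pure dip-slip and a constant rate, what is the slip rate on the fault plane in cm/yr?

dip-slip = throw / sin(dip) = 5900 m / sin(57.6°) = 6988 m
rate = 6988 m / 13.6 Ma = 0.000514 m/yr = 0.0514 cm/yr

0.0514 cm/yr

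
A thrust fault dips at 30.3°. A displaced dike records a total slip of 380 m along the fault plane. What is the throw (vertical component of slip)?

192 m

throw = dip-slip × sin(dip) = 380 m × sin(30.3°) = 192 m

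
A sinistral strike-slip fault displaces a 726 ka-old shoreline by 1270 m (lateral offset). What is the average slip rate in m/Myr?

rate = 1270 m / 726 ka = 0.00175 m/yr = 1750 m/Myr

1750 m/Myr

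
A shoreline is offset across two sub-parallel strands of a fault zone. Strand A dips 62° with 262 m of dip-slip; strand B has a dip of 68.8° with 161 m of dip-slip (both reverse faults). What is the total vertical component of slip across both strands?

381 m

throw_A = 262 × sin(62°) = 231.3 m
throw_B = 161 × sin(68.8°) = 150.1 m
total = 231.3 + 150.1 = 381 m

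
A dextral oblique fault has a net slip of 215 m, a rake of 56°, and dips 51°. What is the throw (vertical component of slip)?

dip-slip = net slip × sin(rake) = 215 m × sin(56°) = 178.2 m
throw = dip-slip × sin(dip) = 178.2 × sin(51°) = 139 m

139 m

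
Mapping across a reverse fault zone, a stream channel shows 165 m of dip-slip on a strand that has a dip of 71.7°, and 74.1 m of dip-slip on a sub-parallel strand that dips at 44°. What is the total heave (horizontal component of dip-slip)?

heave_A = 165 × cos(71.7°) = 51.81 m
heave_B = 74.1 × cos(44°) = 53.30 m
total = 51.81 + 53.30 = 105 m

105 m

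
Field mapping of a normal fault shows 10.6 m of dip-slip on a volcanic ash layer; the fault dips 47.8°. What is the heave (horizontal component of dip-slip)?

heave = dip-slip × cos(dip) = 10.6 m × cos(47.8°) = 7.12 m

7.12 m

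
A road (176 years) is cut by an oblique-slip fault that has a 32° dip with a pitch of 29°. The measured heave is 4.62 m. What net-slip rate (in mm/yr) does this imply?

63.8 mm/yr

dip-slip = heave / cos(dip) = 4.62 / cos(32°) = 5.448 m
net slip = dip-slip / sin(rake) = 5.448 / sin(29°) = 11.24 m
rate = 11.24 m / 176 years = 0.0638 m/yr = 63.8 mm/yr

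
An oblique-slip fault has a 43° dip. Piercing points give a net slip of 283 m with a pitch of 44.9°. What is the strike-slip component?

strike-slip = net slip × cos(rake) = 283 m × cos(44.9°) = 200 m

200 m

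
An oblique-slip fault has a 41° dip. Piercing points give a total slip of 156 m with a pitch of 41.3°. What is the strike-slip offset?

strike-slip = net slip × cos(rake) = 156 m × cos(41.3°) = 117 m

117 m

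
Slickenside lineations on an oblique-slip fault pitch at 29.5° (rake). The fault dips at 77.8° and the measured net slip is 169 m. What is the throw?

dip-slip = net slip × sin(rake) = 169 m × sin(29.5°) = 83.22 m
throw = dip-slip × sin(dip) = 83.22 × sin(77.8°) = 81.3 m

81.3 m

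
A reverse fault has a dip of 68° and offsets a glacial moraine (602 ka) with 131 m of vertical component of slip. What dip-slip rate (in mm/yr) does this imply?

dip-slip = throw / sin(dip) = 131 m / sin(68°) = 141.3 m
rate = 141.3 m / 602 ka = 0.000235 m/yr = 0.235 mm/yr

0.235 mm/yr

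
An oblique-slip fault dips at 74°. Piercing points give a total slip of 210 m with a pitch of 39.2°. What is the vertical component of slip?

128 m

dip-slip = net slip × sin(rake) = 210 m × sin(39.2°) = 132.7 m
throw = dip-slip × sin(dip) = 132.7 × sin(74°) = 128 m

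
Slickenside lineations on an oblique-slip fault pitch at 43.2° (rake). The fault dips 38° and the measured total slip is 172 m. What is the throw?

dip-slip = net slip × sin(rake) = 172 m × sin(43.2°) = 117.7 m
throw = dip-slip × sin(dip) = 117.7 × sin(38°) = 72.5 m

72.5 m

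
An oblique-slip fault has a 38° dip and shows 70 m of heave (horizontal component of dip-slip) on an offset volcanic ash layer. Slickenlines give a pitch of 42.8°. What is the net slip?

131 m

dip-slip = heave / cos(dip) = 70 / cos(38°) = 88.83 m
net slip = dip-slip / sin(rake) = 88.83 / sin(42.8°) = 131 m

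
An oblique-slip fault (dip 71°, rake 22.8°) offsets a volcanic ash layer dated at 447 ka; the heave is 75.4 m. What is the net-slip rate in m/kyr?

1.34 m/kyr

dip-slip = heave / cos(dip) = 75.4 / cos(71°) = 231.6 m
net slip = dip-slip / sin(rake) = 231.6 / sin(22.8°) = 597.6 m
rate = 597.6 m / 447 ka = 0.00134 m/yr = 1.34 m/kyr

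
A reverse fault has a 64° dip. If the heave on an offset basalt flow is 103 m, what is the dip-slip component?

dip-slip = heave / cos(dip) = 103 / cos(64°) = 235 m

235 m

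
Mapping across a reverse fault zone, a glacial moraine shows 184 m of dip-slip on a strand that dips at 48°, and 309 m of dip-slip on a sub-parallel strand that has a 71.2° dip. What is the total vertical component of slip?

throw_A = 184 × sin(48°) = 136.7 m
throw_B = 309 × sin(71.2°) = 292.5 m
total = 136.7 + 292.5 = 429 m

429 m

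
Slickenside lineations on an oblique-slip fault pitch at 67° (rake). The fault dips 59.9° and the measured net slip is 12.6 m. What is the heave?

dip-slip = net slip × sin(rake) = 12.6 m × sin(67°) = 11.60 m
heave = dip-slip × cos(dip) = 11.60 × cos(59.9°) = 5.82 m

5.82 m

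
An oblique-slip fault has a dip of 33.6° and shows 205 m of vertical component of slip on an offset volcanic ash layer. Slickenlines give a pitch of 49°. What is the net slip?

dip-slip = throw / sin(dip) = 205 / sin(33.6°) = 370.4 m
net slip = dip-slip / sin(rake) = 370.4 / sin(49°) = 491 m

491 m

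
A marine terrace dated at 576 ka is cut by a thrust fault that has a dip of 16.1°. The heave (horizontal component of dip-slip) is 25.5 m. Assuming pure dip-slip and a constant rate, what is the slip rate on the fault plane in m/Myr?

dip-slip = heave / cos(dip) = 25.5 m / cos(16.1°) = 26.54 m
rate = 26.54 m / 576 ka = 0.0000461 m/yr = 46.1 m/Myr

46.1 m/Myr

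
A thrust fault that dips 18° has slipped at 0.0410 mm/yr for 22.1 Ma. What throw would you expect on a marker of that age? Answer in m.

dip-slip = rate × time = 0.0410 mm/yr × 22.1 Ma = 906.1 m
throw = dip-slip × sin(dip) = 906.1 × sin(18°) = 280 m

280 m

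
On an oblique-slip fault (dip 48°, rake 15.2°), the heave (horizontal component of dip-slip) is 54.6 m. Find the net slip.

dip-slip = heave / cos(dip) = 54.6 / cos(48°) = 81.60 m
net slip = dip-slip / sin(rake) = 81.60 / sin(15.2°) = 311 m

311 m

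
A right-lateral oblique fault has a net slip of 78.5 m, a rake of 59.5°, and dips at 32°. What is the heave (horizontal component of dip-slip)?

dip-slip = net slip × sin(rake) = 78.5 m × sin(59.5°) = 67.64 m
heave = dip-slip × cos(dip) = 67.64 × cos(32°) = 57.4 m

57.4 m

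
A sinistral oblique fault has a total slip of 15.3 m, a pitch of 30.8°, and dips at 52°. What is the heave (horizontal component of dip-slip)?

4.82 m

dip-slip = net slip × sin(rake) = 15.3 m × sin(30.8°) = 7.834 m
heave = dip-slip × cos(dip) = 7.834 × cos(52°) = 4.82 m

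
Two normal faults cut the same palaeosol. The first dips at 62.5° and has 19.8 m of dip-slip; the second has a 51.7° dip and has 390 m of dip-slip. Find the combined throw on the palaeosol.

324 m

throw_A = 19.8 × sin(62.5°) = 17.56 m
throw_B = 390 × sin(51.7°) = 306.1 m
total = 17.56 + 306.1 = 324 m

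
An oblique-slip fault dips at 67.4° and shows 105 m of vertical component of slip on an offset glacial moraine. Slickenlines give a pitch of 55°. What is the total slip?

dip-slip = throw / sin(dip) = 105 / sin(67.4°) = 113.7 m
net slip = dip-slip / sin(rake) = 113.7 / sin(55°) = 139 m

139 m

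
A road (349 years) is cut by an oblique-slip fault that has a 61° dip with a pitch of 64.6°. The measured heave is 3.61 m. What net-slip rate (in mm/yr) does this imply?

dip-slip = heave / cos(dip) = 3.61 / cos(61°) = 7.446 m
net slip = dip-slip / sin(rake) = 7.446 / sin(64.6°) = 8.243 m
rate = 8.243 m / 349 years = 0.0236 m/yr = 23.6 mm/yr

23.6 mm/yr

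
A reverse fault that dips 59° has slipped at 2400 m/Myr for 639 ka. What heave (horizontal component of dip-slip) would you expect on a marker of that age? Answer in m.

790 m

dip-slip = rate × time = 2400 m/Myr × 639 ka = 1534 m
heave = dip-slip × cos(dip) = 1534 × cos(59°) = 790 m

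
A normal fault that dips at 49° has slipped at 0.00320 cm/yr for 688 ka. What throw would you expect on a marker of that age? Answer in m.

dip-slip = rate × time = 0.00320 cm/yr × 688 ka = 22.02 m
throw = dip-slip × sin(dip) = 22.02 × sin(49°) = 16.6 m

16.6 m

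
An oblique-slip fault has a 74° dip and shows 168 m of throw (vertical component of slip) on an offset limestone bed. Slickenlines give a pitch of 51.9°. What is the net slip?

dip-slip = throw / sin(dip) = 168 / sin(74°) = 174.8 m
net slip = dip-slip / sin(rake) = 174.8 / sin(51.9°) = 222 m

222 m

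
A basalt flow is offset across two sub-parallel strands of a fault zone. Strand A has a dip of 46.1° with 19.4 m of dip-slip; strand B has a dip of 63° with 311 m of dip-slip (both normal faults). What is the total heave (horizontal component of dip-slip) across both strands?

155 m

heave_A = 19.4 × cos(46.1°) = 13.45 m
heave_B = 311 × cos(63°) = 141.2 m
total = 13.45 + 141.2 = 155 m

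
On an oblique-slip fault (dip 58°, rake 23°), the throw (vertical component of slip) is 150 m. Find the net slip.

dip-slip = throw / sin(dip) = 150 / sin(58°) = 176.9 m
net slip = dip-slip / sin(rake) = 176.9 / sin(23°) = 453 m

453 m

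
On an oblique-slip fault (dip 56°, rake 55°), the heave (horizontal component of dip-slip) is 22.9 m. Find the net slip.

50 m

dip-slip = heave / cos(dip) = 22.9 / cos(56°) = 40.95 m
net slip = dip-slip / sin(rake) = 40.95 / sin(55°) = 50 m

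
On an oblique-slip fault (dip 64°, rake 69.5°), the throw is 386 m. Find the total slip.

dip-slip = throw / sin(dip) = 386 / sin(64°) = 429.5 m
net slip = dip-slip / sin(rake) = 429.5 / sin(69.5°) = 459 m

459 m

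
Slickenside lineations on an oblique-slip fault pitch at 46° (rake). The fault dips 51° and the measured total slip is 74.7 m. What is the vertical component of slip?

41.8 m

dip-slip = net slip × sin(rake) = 74.7 m × sin(46°) = 53.73 m
throw = dip-slip × sin(dip) = 53.73 × sin(51°) = 41.8 m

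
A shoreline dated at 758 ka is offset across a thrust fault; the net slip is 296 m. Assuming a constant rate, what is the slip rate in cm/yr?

rate = 296 m / 758 ka = 0.000391 m/yr = 0.0391 cm/yr

0.0391 cm/yr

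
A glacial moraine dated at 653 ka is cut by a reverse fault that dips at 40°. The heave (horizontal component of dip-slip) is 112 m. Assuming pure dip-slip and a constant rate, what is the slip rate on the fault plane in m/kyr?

0.224 m/kyr

dip-slip = heave / cos(dip) = 112 m / cos(40°) = 146.2 m
rate = 146.2 m / 653 ka = 0.000224 m/yr = 0.224 m/kyr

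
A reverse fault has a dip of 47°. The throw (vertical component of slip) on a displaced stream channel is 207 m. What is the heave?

heave = throw / tan(dip) = 207 / tan(47°) = 193 m

193 m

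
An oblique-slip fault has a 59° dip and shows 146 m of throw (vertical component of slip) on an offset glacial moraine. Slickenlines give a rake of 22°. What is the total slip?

dip-slip = throw / sin(dip) = 146 / sin(59°) = 170.3 m
net slip = dip-slip / sin(rake) = 170.3 / sin(22°) = 455 m

455 m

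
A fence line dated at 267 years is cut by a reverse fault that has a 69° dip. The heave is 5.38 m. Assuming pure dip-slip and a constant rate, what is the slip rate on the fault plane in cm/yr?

5.62 cm/yr

dip-slip = heave / cos(dip) = 5.38 m / cos(69°) = 15.01 m
rate = 15.01 m / 267 years = 0.0562 m/yr = 5.62 cm/yr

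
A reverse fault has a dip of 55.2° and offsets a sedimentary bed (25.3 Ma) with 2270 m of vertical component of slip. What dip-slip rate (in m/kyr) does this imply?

dip-slip = throw / sin(dip) = 2270 m / sin(55.2°) = 2764 m
rate = 2764 m / 25.3 Ma = 0.000109 m/yr = 0.109 m/kyr

0.109 m/kyr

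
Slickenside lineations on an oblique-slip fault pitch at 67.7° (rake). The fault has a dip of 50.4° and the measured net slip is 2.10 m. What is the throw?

dip-slip = net slip × sin(rake) = 2.10 m × sin(67.7°) = 1.943 m
throw = dip-slip × sin(dip) = 1.943 × sin(50.4°) = 1.50 m

1.50 m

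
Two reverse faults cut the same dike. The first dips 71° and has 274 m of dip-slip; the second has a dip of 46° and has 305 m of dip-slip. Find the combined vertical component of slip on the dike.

throw_A = 274 × sin(71°) = 259.1 m
throw_B = 305 × sin(46°) = 219.4 m
total = 259.1 + 219.4 = 478 m

478 m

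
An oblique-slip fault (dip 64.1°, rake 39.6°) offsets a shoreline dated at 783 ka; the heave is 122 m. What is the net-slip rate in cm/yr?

dip-slip = heave / cos(dip) = 122 / cos(64.1°) = 279.3 m
net slip = dip-slip / sin(rake) = 279.3 / sin(39.6°) = 438.2 m
rate = 438.2 m / 783 ka = 0.000560 m/yr = 0.0560 cm/yr

0.0560 cm/yr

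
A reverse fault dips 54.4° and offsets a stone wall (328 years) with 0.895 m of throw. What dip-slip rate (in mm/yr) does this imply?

dip-slip = throw / sin(dip) = 0.895 m / sin(54.4°) = 1.101 m
rate = 1.101 m / 328 years = 0.00336 m/yr = 3.36 mm/yr

3.36 mm/yr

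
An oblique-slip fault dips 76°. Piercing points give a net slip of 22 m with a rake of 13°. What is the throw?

dip-slip = net slip × sin(rake) = 22 m × sin(13°) = 4.949 m
throw = dip-slip × sin(dip) = 4.949 × sin(76°) = 4.80 m

4.80 m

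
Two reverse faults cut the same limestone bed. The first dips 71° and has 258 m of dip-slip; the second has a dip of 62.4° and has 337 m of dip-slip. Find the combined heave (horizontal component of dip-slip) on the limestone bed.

heave_A = 258 × cos(71°) = 84 m
heave_B = 337 × cos(62.4°) = 156.1 m
total = 84 + 156.1 = 240 m

240 m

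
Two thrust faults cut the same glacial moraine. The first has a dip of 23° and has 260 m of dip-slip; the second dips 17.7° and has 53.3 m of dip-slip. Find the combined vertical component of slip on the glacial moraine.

throw_A = 260 × sin(23°) = 101.6 m
throw_B = 53.3 × sin(17.7°) = 16.20 m
total = 101.6 + 16.20 = 118 m

118 m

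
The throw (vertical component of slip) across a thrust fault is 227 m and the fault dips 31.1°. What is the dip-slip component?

dip-slip = throw / sin(dip) = 227 / sin(31.1°) = 439 m

439 m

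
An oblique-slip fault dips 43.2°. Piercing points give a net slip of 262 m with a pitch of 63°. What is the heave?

dip-slip = net slip × sin(rake) = 262 m × sin(63°) = 233.4 m
heave = dip-slip × cos(dip) = 233.4 × cos(43.2°) = 170 m

170 m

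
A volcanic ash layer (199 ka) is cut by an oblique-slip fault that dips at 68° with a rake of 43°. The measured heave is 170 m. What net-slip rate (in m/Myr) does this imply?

3340 m/Myr

dip-slip = heave / cos(dip) = 170 / cos(68°) = 453.8 m
net slip = dip-slip / sin(rake) = 453.8 / sin(43°) = 665.4 m
rate = 665.4 m / 199 ka = 0.00334 m/yr = 3340 m/Myr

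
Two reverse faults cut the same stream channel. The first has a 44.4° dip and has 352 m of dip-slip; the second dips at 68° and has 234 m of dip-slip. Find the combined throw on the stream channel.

throw_A = 352 × sin(44.4°) = 246.3 m
throw_B = 234 × sin(68°) = 217 m
total = 246.3 + 217 = 463 m

463 m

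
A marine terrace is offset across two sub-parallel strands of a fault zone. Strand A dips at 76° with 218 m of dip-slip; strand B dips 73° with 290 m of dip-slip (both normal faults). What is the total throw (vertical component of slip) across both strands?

489 m

throw_A = 218 × sin(76°) = 211.5 m
throw_B = 290 × sin(73°) = 277.3 m
total = 211.5 + 277.3 = 489 m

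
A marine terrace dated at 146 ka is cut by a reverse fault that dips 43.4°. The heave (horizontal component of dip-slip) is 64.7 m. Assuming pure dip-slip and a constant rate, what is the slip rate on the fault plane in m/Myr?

610 m/Myr

dip-slip = heave / cos(dip) = 64.7 m / cos(43.4°) = 89.05 m
rate = 89.05 m / 146 ka = 0.000610 m/yr = 610 m/Myr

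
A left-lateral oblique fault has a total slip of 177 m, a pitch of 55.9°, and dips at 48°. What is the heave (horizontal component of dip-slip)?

98.1 m

dip-slip = net slip × sin(rake) = 177 m × sin(55.9°) = 146.6 m
heave = dip-slip × cos(dip) = 146.6 × cos(48°) = 98.1 m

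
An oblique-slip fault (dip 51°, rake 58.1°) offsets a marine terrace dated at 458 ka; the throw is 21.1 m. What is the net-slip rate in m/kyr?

0.0698 m/kyr

dip-slip = throw / sin(dip) = 21.1 / sin(51°) = 27.15 m
net slip = dip-slip / sin(rake) = 27.15 / sin(58.1°) = 31.98 m
rate = 31.98 m / 458 ka = 0.0000698 m/yr = 0.0698 m/kyr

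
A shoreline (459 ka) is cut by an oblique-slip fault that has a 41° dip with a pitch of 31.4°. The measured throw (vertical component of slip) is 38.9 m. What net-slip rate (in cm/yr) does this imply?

dip-slip = throw / sin(dip) = 38.9 / sin(41°) = 59.29 m
net slip = dip-slip / sin(rake) = 59.29 / sin(31.4°) = 113.8 m
rate = 113.8 m / 459 ka = 0.000248 m/yr = 0.0248 cm/yr

0.0248 cm/yr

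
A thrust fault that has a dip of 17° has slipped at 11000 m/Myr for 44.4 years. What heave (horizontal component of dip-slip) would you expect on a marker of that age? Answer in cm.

46.7 cm

dip-slip = rate × time = 11000 m/Myr × 44.4 years = 0.4884 m
heave = dip-slip × cos(dip) = 0.4884 × cos(17°) = 0.467 m = 46.7 cm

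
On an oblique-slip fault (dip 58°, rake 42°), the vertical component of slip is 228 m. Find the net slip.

402 m

dip-slip = throw / sin(dip) = 228 / sin(58°) = 268.9 m
net slip = dip-slip / sin(rake) = 268.9 / sin(42°) = 402 m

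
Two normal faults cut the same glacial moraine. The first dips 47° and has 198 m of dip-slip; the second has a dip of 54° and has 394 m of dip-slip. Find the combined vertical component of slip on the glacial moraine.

throw_A = 198 × sin(47°) = 144.8 m
throw_B = 394 × sin(54°) = 318.8 m
total = 144.8 + 318.8 = 464 m

464 m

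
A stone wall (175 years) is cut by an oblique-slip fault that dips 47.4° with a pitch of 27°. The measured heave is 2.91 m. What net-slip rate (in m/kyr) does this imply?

dip-slip = heave / cos(dip) = 2.91 / cos(47.4°) = 4.299 m
net slip = dip-slip / sin(rake) = 4.299 / sin(27°) = 9.470 m
rate = 9.470 m / 175 years = 0.0541 m/yr = 54.1 m/kyr

54.1 m/kyr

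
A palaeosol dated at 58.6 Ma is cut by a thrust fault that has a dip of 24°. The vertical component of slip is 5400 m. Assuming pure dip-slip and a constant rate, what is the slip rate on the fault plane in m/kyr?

0.227 m/kyr

dip-slip = throw / sin(dip) = 5400 m / sin(24°) = 13280 m
rate = 13280 m / 58.6 Ma = 0.000227 m/yr = 0.227 m/kyr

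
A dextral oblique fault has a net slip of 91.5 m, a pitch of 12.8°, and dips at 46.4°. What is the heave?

14 m

dip-slip = net slip × sin(rake) = 91.5 m × sin(12.8°) = 20.27 m
heave = dip-slip × cos(dip) = 20.27 × cos(46.4°) = 14 m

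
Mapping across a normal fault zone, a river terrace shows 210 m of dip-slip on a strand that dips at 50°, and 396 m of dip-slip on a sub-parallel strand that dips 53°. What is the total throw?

477 m

throw_A = 210 × sin(50°) = 160.9 m
throw_B = 396 × sin(53°) = 316.3 m
total = 160.9 + 316.3 = 477 m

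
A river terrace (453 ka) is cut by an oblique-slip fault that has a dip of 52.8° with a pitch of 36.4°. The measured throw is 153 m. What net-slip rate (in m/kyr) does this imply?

dip-slip = throw / sin(dip) = 153 / sin(52.8°) = 192.1 m
net slip = dip-slip / sin(rake) = 192.1 / sin(36.4°) = 323.7 m
rate = 323.7 m / 453 ka = 0.000715 m/yr = 0.715 m/kyr

0.715 m/kyr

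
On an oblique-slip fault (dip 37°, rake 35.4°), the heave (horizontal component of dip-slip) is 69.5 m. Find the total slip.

dip-slip = heave / cos(dip) = 69.5 / cos(37°) = 87.02 m
net slip = dip-slip / sin(rake) = 87.02 / sin(35.4°) = 150 m

150 m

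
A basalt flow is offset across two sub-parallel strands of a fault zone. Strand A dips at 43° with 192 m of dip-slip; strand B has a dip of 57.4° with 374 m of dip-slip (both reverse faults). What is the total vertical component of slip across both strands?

446 m

throw_A = 192 × sin(43°) = 130.9 m
throw_B = 374 × sin(57.4°) = 315.1 m
total = 130.9 + 315.1 = 446 m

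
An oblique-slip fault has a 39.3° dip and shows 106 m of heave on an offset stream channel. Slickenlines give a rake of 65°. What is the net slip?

151 m

dip-slip = heave / cos(dip) = 106 / cos(39.3°) = 137 m
net slip = dip-slip / sin(rake) = 137 / sin(65°) = 151 m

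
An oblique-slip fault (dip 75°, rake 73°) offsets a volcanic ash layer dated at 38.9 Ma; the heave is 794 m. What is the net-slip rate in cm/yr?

dip-slip = heave / cos(dip) = 794 / cos(75°) = 3068 m
net slip = dip-slip / sin(rake) = 3068 / sin(73°) = 3208 m
rate = 3208 m / 38.9 Ma = 0.0000825 m/yr = 0.00825 cm/yr

0.00825 cm/yr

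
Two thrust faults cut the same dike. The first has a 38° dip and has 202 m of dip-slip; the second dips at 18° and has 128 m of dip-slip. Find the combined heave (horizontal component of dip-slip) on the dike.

281 m

heave_A = 202 × cos(38°) = 159.2 m
heave_B = 128 × cos(18°) = 121.7 m
total = 159.2 + 121.7 = 281 m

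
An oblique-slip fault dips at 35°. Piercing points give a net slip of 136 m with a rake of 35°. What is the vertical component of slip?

dip-slip = net slip × sin(rake) = 136 m × sin(35°) = 78.01 m
throw = dip-slip × sin(dip) = 78.01 × sin(35°) = 44.7 m

44.7 m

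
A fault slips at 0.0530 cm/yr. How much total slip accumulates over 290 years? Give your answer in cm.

15.4 cm

slip = rate × time = 0.0530 cm/yr × 290 years = 0.154 m = 15.4 cm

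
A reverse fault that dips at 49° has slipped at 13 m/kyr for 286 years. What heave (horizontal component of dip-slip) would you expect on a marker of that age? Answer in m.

dip-slip = rate × time = 13 m/kyr × 286 years = 3.718 m
heave = dip-slip × cos(dip) = 3.718 × cos(49°) = 2.44 m

2.44 m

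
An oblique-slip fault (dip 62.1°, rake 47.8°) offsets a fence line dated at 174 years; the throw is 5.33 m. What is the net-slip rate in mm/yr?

dip-slip = throw / sin(dip) = 5.33 / sin(62.1°) = 6.031 m
net slip = dip-slip / sin(rake) = 6.031 / sin(47.8°) = 8.141 m
rate = 8.141 m / 174 years = 0.0468 m/yr = 46.8 mm/yr

46.8 mm/yr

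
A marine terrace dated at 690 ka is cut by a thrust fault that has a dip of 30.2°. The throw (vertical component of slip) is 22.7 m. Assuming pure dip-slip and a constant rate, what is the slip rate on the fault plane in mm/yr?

dip-slip = throw / sin(dip) = 22.7 m / sin(30.2°) = 45.13 m
rate = 45.13 m / 690 ka = 0.0000654 m/yr = 0.0654 mm/yr

0.0654 mm/yr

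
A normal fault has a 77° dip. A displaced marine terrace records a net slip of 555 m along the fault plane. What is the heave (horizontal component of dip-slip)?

heave = dip-slip × cos(dip) = 555 m × cos(77°) = 125 m

125 m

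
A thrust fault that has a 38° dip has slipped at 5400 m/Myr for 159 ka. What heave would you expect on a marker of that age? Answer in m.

dip-slip = rate × time = 5400 m/Myr × 159 ka = 858.6 m
heave = dip-slip × cos(dip) = 858.6 × cos(38°) = 677 m

677 m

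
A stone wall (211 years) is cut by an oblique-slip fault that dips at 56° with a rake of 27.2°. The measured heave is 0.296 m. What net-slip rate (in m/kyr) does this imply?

5.49 m/kyr

dip-slip = heave / cos(dip) = 0.296 / cos(56°) = 0.5293 m
net slip = dip-slip / sin(rake) = 0.5293 / sin(27.2°) = 1.158 m
rate = 1.158 m / 211 years = 0.00549 m/yr = 5.49 m/kyr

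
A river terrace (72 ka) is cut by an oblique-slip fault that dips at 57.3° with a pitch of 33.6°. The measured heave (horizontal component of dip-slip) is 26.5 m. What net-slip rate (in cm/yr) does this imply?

dip-slip = heave / cos(dip) = 26.5 / cos(57.3°) = 49.05 m
net slip = dip-slip / sin(rake) = 49.05 / sin(33.6°) = 88.64 m
rate = 88.64 m / 72 ka = 0.00123 m/yr = 0.123 cm/yr

0.123 cm/yr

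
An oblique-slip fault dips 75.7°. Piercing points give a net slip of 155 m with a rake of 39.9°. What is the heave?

24.6 m

dip-slip = net slip × sin(rake) = 155 m × sin(39.9°) = 99.42 m
heave = dip-slip × cos(dip) = 99.42 × cos(75.7°) = 24.6 m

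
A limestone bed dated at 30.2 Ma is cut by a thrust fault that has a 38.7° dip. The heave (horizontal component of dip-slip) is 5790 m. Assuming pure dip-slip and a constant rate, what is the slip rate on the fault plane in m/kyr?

dip-slip = heave / cos(dip) = 5790 m / cos(38.7°) = 7419 m
rate = 7419 m / 30.2 Ma = 0.000246 m/yr = 0.246 m/kyr

0.246 m/kyr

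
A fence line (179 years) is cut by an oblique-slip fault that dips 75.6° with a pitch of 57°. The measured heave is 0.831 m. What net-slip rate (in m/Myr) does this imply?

dip-slip = heave / cos(dip) = 0.831 / cos(75.6°) = 3.342 m
net slip = dip-slip / sin(rake) = 3.342 / sin(57°) = 3.984 m
rate = 3.984 m / 179 years = 0.0223 m/yr = 22300 m/Myr

22300 m/Myr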